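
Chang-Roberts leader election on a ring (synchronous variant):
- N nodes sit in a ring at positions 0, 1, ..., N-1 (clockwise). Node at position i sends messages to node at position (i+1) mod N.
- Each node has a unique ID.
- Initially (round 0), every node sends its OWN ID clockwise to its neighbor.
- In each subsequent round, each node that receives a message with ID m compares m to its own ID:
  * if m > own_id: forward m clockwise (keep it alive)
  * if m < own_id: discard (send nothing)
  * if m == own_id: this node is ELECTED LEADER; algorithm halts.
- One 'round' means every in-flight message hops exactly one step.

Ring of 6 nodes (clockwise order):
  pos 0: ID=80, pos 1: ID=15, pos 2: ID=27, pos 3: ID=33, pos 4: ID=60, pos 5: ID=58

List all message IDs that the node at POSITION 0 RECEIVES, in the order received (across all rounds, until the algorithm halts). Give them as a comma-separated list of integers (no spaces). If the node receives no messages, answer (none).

Answer: 58,60,80

Derivation:
Round 1: pos1(id15) recv 80: fwd; pos2(id27) recv 15: drop; pos3(id33) recv 27: drop; pos4(id60) recv 33: drop; pos5(id58) recv 60: fwd; pos0(id80) recv 58: drop
Round 2: pos2(id27) recv 80: fwd; pos0(id80) recv 60: drop
Round 3: pos3(id33) recv 80: fwd
Round 4: pos4(id60) recv 80: fwd
Round 5: pos5(id58) recv 80: fwd
Round 6: pos0(id80) recv 80: ELECTED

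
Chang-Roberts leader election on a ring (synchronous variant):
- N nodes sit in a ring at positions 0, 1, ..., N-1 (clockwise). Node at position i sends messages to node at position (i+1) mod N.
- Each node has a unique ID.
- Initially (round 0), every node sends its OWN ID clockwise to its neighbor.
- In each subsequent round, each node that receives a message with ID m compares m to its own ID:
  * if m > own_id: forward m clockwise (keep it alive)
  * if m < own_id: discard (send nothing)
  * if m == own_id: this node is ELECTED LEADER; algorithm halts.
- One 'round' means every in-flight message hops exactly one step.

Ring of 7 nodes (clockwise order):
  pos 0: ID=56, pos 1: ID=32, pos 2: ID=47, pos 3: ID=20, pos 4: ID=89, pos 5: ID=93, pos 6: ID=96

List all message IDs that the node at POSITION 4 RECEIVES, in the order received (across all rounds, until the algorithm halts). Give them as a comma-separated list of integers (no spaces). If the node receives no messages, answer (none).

Round 1: pos1(id32) recv 56: fwd; pos2(id47) recv 32: drop; pos3(id20) recv 47: fwd; pos4(id89) recv 20: drop; pos5(id93) recv 89: drop; pos6(id96) recv 93: drop; pos0(id56) recv 96: fwd
Round 2: pos2(id47) recv 56: fwd; pos4(id89) recv 47: drop; pos1(id32) recv 96: fwd
Round 3: pos3(id20) recv 56: fwd; pos2(id47) recv 96: fwd
Round 4: pos4(id89) recv 56: drop; pos3(id20) recv 96: fwd
Round 5: pos4(id89) recv 96: fwd
Round 6: pos5(id93) recv 96: fwd
Round 7: pos6(id96) recv 96: ELECTED

Answer: 20,47,56,96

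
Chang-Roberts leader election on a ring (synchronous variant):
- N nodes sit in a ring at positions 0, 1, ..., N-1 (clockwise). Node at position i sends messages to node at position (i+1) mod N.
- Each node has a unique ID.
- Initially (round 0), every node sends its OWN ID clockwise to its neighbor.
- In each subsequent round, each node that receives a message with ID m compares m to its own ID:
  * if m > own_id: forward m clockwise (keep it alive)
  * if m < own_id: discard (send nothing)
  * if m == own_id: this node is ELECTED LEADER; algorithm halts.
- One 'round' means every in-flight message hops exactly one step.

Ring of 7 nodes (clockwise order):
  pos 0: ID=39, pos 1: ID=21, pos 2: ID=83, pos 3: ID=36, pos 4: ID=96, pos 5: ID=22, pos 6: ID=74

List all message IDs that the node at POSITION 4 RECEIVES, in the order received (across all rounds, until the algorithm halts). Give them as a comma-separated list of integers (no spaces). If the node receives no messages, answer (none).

Answer: 36,83,96

Derivation:
Round 1: pos1(id21) recv 39: fwd; pos2(id83) recv 21: drop; pos3(id36) recv 83: fwd; pos4(id96) recv 36: drop; pos5(id22) recv 96: fwd; pos6(id74) recv 22: drop; pos0(id39) recv 74: fwd
Round 2: pos2(id83) recv 39: drop; pos4(id96) recv 83: drop; pos6(id74) recv 96: fwd; pos1(id21) recv 74: fwd
Round 3: pos0(id39) recv 96: fwd; pos2(id83) recv 74: drop
Round 4: pos1(id21) recv 96: fwd
Round 5: pos2(id83) recv 96: fwd
Round 6: pos3(id36) recv 96: fwd
Round 7: pos4(id96) recv 96: ELECTED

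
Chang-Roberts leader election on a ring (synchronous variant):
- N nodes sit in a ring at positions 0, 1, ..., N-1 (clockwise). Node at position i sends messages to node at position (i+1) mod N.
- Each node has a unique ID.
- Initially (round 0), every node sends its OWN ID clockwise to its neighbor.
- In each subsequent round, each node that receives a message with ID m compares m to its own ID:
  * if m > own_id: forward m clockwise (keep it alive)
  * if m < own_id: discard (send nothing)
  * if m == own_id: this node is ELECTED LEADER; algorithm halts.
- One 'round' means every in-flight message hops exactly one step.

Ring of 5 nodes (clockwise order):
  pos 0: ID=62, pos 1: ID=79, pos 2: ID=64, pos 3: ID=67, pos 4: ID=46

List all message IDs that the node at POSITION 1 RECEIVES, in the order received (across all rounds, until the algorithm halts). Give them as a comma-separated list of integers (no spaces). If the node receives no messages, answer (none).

Answer: 62,67,79

Derivation:
Round 1: pos1(id79) recv 62: drop; pos2(id64) recv 79: fwd; pos3(id67) recv 64: drop; pos4(id46) recv 67: fwd; pos0(id62) recv 46: drop
Round 2: pos3(id67) recv 79: fwd; pos0(id62) recv 67: fwd
Round 3: pos4(id46) recv 79: fwd; pos1(id79) recv 67: drop
Round 4: pos0(id62) recv 79: fwd
Round 5: pos1(id79) recv 79: ELECTED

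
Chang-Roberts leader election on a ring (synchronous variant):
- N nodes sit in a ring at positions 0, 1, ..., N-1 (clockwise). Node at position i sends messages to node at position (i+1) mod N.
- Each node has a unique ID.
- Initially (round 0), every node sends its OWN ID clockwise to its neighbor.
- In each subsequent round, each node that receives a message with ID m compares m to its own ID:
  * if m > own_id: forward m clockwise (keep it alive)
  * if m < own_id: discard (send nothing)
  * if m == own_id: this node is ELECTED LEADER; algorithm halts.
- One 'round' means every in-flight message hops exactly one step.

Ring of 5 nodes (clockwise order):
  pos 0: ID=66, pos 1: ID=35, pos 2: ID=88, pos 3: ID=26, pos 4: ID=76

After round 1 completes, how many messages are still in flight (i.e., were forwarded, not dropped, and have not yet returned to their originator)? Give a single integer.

Answer: 3

Derivation:
Round 1: pos1(id35) recv 66: fwd; pos2(id88) recv 35: drop; pos3(id26) recv 88: fwd; pos4(id76) recv 26: drop; pos0(id66) recv 76: fwd
After round 1: 3 messages still in flight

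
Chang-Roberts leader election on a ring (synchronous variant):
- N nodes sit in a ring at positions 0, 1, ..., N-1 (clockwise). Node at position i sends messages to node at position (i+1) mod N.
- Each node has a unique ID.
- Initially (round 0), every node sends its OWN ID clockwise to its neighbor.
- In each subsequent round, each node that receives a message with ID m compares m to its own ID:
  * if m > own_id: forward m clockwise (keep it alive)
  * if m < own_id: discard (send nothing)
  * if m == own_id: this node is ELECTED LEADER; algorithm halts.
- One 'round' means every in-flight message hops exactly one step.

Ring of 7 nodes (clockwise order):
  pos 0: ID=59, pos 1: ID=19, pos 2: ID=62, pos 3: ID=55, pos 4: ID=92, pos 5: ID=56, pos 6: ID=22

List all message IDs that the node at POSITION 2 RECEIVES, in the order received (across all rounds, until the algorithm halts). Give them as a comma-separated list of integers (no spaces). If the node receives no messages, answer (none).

Answer: 19,59,92

Derivation:
Round 1: pos1(id19) recv 59: fwd; pos2(id62) recv 19: drop; pos3(id55) recv 62: fwd; pos4(id92) recv 55: drop; pos5(id56) recv 92: fwd; pos6(id22) recv 56: fwd; pos0(id59) recv 22: drop
Round 2: pos2(id62) recv 59: drop; pos4(id92) recv 62: drop; pos6(id22) recv 92: fwd; pos0(id59) recv 56: drop
Round 3: pos0(id59) recv 92: fwd
Round 4: pos1(id19) recv 92: fwd
Round 5: pos2(id62) recv 92: fwd
Round 6: pos3(id55) recv 92: fwd
Round 7: pos4(id92) recv 92: ELECTED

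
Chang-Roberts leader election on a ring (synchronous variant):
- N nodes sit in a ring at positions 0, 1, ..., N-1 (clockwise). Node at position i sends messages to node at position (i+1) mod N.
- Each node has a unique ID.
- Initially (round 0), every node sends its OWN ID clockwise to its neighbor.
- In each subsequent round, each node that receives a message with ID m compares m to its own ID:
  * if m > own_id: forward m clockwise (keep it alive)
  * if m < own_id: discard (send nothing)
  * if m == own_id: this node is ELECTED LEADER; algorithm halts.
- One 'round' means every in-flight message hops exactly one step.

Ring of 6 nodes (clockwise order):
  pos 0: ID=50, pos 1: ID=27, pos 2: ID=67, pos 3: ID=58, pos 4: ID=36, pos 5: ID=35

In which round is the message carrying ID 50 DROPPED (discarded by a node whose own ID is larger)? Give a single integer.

Answer: 2

Derivation:
Round 1: pos1(id27) recv 50: fwd; pos2(id67) recv 27: drop; pos3(id58) recv 67: fwd; pos4(id36) recv 58: fwd; pos5(id35) recv 36: fwd; pos0(id50) recv 35: drop
Round 2: pos2(id67) recv 50: drop; pos4(id36) recv 67: fwd; pos5(id35) recv 58: fwd; pos0(id50) recv 36: drop
Round 3: pos5(id35) recv 67: fwd; pos0(id50) recv 58: fwd
Round 4: pos0(id50) recv 67: fwd; pos1(id27) recv 58: fwd
Round 5: pos1(id27) recv 67: fwd; pos2(id67) recv 58: drop
Round 6: pos2(id67) recv 67: ELECTED
Message ID 50 originates at pos 0; dropped at pos 2 in round 2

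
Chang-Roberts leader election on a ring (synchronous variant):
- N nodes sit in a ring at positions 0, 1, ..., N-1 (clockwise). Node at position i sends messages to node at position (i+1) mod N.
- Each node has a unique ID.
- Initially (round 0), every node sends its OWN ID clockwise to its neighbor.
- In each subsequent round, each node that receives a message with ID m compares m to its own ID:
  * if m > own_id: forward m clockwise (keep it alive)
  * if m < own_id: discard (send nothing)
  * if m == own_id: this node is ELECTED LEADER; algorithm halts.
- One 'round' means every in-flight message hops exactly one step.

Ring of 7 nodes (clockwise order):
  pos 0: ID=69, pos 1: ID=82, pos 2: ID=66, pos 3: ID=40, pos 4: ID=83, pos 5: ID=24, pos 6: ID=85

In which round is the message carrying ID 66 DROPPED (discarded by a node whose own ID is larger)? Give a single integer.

Round 1: pos1(id82) recv 69: drop; pos2(id66) recv 82: fwd; pos3(id40) recv 66: fwd; pos4(id83) recv 40: drop; pos5(id24) recv 83: fwd; pos6(id85) recv 24: drop; pos0(id69) recv 85: fwd
Round 2: pos3(id40) recv 82: fwd; pos4(id83) recv 66: drop; pos6(id85) recv 83: drop; pos1(id82) recv 85: fwd
Round 3: pos4(id83) recv 82: drop; pos2(id66) recv 85: fwd
Round 4: pos3(id40) recv 85: fwd
Round 5: pos4(id83) recv 85: fwd
Round 6: pos5(id24) recv 85: fwd
Round 7: pos6(id85) recv 85: ELECTED
Message ID 66 originates at pos 2; dropped at pos 4 in round 2

Answer: 2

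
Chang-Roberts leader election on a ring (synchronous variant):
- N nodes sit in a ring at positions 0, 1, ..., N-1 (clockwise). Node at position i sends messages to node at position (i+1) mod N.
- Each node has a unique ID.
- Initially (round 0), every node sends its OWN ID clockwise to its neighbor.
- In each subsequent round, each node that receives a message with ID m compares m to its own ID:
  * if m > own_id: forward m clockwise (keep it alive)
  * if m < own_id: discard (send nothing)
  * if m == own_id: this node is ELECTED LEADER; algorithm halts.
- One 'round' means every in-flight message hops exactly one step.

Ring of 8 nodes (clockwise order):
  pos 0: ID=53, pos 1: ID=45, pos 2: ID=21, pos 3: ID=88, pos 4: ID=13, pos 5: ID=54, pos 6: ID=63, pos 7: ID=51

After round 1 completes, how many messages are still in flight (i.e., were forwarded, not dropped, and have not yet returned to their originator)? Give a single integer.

Answer: 4

Derivation:
Round 1: pos1(id45) recv 53: fwd; pos2(id21) recv 45: fwd; pos3(id88) recv 21: drop; pos4(id13) recv 88: fwd; pos5(id54) recv 13: drop; pos6(id63) recv 54: drop; pos7(id51) recv 63: fwd; pos0(id53) recv 51: drop
After round 1: 4 messages still in flight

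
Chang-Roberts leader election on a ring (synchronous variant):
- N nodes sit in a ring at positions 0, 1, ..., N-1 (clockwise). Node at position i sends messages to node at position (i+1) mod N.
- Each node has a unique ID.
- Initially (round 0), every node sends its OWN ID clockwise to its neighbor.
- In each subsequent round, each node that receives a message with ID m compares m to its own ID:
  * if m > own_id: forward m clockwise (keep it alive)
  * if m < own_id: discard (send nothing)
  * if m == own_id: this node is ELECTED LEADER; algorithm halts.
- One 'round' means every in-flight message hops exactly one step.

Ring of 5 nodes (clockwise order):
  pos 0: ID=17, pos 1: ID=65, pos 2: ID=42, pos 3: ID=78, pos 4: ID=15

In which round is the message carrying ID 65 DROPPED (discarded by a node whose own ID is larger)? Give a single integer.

Answer: 2

Derivation:
Round 1: pos1(id65) recv 17: drop; pos2(id42) recv 65: fwd; pos3(id78) recv 42: drop; pos4(id15) recv 78: fwd; pos0(id17) recv 15: drop
Round 2: pos3(id78) recv 65: drop; pos0(id17) recv 78: fwd
Round 3: pos1(id65) recv 78: fwd
Round 4: pos2(id42) recv 78: fwd
Round 5: pos3(id78) recv 78: ELECTED
Message ID 65 originates at pos 1; dropped at pos 3 in round 2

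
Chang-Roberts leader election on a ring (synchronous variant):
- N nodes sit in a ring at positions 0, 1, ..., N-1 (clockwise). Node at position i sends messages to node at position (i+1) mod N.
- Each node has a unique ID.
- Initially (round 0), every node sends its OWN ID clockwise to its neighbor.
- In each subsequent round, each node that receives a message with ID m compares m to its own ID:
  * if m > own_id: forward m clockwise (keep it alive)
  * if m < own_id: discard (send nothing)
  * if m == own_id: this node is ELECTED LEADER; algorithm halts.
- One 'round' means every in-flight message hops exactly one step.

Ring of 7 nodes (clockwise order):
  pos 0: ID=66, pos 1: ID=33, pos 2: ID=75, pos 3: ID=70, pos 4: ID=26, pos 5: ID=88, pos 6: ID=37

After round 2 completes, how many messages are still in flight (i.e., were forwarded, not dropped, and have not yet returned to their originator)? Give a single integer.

Round 1: pos1(id33) recv 66: fwd; pos2(id75) recv 33: drop; pos3(id70) recv 75: fwd; pos4(id26) recv 70: fwd; pos5(id88) recv 26: drop; pos6(id37) recv 88: fwd; pos0(id66) recv 37: drop
Round 2: pos2(id75) recv 66: drop; pos4(id26) recv 75: fwd; pos5(id88) recv 70: drop; pos0(id66) recv 88: fwd
After round 2: 2 messages still in flight

Answer: 2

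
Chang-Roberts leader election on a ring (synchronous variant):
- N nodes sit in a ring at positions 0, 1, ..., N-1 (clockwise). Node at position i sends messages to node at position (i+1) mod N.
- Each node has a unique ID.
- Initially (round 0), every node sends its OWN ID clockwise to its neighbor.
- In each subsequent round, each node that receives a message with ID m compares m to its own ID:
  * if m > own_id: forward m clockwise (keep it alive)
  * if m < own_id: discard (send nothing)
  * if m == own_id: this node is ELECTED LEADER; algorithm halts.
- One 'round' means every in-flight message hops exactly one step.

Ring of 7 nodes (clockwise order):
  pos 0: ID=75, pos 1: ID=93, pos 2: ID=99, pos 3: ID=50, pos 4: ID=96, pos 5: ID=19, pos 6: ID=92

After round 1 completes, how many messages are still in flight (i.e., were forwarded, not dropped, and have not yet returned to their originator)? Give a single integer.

Answer: 3

Derivation:
Round 1: pos1(id93) recv 75: drop; pos2(id99) recv 93: drop; pos3(id50) recv 99: fwd; pos4(id96) recv 50: drop; pos5(id19) recv 96: fwd; pos6(id92) recv 19: drop; pos0(id75) recv 92: fwd
After round 1: 3 messages still in flight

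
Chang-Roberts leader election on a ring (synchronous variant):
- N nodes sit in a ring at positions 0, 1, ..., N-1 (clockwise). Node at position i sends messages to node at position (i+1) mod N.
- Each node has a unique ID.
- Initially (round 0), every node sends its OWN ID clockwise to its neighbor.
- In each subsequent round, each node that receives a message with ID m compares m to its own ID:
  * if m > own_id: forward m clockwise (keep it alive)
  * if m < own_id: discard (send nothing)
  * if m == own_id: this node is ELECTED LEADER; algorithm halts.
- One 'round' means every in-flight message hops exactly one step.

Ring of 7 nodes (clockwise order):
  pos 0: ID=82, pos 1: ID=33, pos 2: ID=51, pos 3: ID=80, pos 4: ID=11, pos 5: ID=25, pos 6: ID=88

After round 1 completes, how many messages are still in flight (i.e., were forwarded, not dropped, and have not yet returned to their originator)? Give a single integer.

Round 1: pos1(id33) recv 82: fwd; pos2(id51) recv 33: drop; pos3(id80) recv 51: drop; pos4(id11) recv 80: fwd; pos5(id25) recv 11: drop; pos6(id88) recv 25: drop; pos0(id82) recv 88: fwd
After round 1: 3 messages still in flight

Answer: 3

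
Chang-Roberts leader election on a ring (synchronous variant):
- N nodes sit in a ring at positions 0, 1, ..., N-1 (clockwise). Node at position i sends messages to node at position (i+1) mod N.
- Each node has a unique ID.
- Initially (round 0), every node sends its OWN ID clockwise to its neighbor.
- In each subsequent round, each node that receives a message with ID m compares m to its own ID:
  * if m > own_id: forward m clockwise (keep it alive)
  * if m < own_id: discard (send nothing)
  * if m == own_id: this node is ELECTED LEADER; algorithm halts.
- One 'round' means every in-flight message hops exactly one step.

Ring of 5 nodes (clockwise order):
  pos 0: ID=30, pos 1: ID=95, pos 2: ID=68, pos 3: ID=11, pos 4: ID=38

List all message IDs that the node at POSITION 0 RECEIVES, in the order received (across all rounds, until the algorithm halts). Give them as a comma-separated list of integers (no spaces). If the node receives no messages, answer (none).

Round 1: pos1(id95) recv 30: drop; pos2(id68) recv 95: fwd; pos3(id11) recv 68: fwd; pos4(id38) recv 11: drop; pos0(id30) recv 38: fwd
Round 2: pos3(id11) recv 95: fwd; pos4(id38) recv 68: fwd; pos1(id95) recv 38: drop
Round 3: pos4(id38) recv 95: fwd; pos0(id30) recv 68: fwd
Round 4: pos0(id30) recv 95: fwd; pos1(id95) recv 68: drop
Round 5: pos1(id95) recv 95: ELECTED

Answer: 38,68,95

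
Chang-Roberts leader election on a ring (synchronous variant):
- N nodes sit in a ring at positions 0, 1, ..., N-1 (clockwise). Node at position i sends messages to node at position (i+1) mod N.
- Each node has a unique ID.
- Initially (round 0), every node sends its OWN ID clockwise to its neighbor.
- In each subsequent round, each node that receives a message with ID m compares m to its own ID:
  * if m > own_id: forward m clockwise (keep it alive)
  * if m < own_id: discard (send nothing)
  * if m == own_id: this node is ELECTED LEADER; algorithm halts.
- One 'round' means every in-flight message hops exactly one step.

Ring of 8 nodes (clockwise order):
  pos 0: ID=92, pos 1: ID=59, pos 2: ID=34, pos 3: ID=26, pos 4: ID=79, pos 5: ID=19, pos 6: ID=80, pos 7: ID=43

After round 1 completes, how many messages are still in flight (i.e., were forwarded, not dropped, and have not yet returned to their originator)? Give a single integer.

Answer: 5

Derivation:
Round 1: pos1(id59) recv 92: fwd; pos2(id34) recv 59: fwd; pos3(id26) recv 34: fwd; pos4(id79) recv 26: drop; pos5(id19) recv 79: fwd; pos6(id80) recv 19: drop; pos7(id43) recv 80: fwd; pos0(id92) recv 43: drop
After round 1: 5 messages still in flight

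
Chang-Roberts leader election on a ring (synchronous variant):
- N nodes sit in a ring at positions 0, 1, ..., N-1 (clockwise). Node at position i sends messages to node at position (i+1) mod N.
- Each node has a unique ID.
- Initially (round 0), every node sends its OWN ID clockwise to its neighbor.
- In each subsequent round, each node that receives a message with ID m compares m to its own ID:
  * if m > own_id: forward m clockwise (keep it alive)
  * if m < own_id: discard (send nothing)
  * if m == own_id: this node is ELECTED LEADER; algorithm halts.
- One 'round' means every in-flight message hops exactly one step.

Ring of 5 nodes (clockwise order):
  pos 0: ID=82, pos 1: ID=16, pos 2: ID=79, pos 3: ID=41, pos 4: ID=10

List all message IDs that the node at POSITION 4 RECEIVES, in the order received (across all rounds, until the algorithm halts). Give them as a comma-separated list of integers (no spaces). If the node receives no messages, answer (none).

Round 1: pos1(id16) recv 82: fwd; pos2(id79) recv 16: drop; pos3(id41) recv 79: fwd; pos4(id10) recv 41: fwd; pos0(id82) recv 10: drop
Round 2: pos2(id79) recv 82: fwd; pos4(id10) recv 79: fwd; pos0(id82) recv 41: drop
Round 3: pos3(id41) recv 82: fwd; pos0(id82) recv 79: drop
Round 4: pos4(id10) recv 82: fwd
Round 5: pos0(id82) recv 82: ELECTED

Answer: 41,79,82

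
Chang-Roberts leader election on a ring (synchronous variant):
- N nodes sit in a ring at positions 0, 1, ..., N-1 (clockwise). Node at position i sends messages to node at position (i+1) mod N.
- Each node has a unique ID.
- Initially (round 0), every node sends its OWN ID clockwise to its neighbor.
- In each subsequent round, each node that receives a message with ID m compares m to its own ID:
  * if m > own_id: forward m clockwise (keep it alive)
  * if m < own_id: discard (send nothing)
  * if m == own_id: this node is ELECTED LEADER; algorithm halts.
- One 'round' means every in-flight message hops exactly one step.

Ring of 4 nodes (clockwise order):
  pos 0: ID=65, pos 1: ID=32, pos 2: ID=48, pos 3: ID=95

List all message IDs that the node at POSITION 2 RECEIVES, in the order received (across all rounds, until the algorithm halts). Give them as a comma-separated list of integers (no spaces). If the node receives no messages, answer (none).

Round 1: pos1(id32) recv 65: fwd; pos2(id48) recv 32: drop; pos3(id95) recv 48: drop; pos0(id65) recv 95: fwd
Round 2: pos2(id48) recv 65: fwd; pos1(id32) recv 95: fwd
Round 3: pos3(id95) recv 65: drop; pos2(id48) recv 95: fwd
Round 4: pos3(id95) recv 95: ELECTED

Answer: 32,65,95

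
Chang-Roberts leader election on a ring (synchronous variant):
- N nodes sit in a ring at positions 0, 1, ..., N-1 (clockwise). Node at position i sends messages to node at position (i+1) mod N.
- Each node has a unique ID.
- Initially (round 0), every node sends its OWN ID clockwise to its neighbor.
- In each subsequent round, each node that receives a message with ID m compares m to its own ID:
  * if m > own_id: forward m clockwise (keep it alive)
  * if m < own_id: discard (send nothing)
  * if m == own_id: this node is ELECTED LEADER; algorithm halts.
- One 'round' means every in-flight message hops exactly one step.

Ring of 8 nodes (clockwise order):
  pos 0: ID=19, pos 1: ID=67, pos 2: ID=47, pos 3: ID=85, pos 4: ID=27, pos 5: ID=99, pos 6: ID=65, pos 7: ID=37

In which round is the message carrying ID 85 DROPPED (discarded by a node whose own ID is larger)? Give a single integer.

Answer: 2

Derivation:
Round 1: pos1(id67) recv 19: drop; pos2(id47) recv 67: fwd; pos3(id85) recv 47: drop; pos4(id27) recv 85: fwd; pos5(id99) recv 27: drop; pos6(id65) recv 99: fwd; pos7(id37) recv 65: fwd; pos0(id19) recv 37: fwd
Round 2: pos3(id85) recv 67: drop; pos5(id99) recv 85: drop; pos7(id37) recv 99: fwd; pos0(id19) recv 65: fwd; pos1(id67) recv 37: drop
Round 3: pos0(id19) recv 99: fwd; pos1(id67) recv 65: drop
Round 4: pos1(id67) recv 99: fwd
Round 5: pos2(id47) recv 99: fwd
Round 6: pos3(id85) recv 99: fwd
Round 7: pos4(id27) recv 99: fwd
Round 8: pos5(id99) recv 99: ELECTED
Message ID 85 originates at pos 3; dropped at pos 5 in round 2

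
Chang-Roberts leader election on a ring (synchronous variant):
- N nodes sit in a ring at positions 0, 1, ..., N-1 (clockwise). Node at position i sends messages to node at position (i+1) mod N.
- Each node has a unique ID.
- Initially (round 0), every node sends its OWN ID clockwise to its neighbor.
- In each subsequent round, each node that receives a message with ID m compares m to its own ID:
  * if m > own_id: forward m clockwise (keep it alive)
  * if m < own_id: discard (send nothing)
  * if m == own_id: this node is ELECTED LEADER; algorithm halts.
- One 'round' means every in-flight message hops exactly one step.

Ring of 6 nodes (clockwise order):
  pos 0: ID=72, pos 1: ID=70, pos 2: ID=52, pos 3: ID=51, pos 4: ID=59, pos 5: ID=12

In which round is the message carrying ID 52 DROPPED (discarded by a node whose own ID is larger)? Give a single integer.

Answer: 2

Derivation:
Round 1: pos1(id70) recv 72: fwd; pos2(id52) recv 70: fwd; pos3(id51) recv 52: fwd; pos4(id59) recv 51: drop; pos5(id12) recv 59: fwd; pos0(id72) recv 12: drop
Round 2: pos2(id52) recv 72: fwd; pos3(id51) recv 70: fwd; pos4(id59) recv 52: drop; pos0(id72) recv 59: drop
Round 3: pos3(id51) recv 72: fwd; pos4(id59) recv 70: fwd
Round 4: pos4(id59) recv 72: fwd; pos5(id12) recv 70: fwd
Round 5: pos5(id12) recv 72: fwd; pos0(id72) recv 70: drop
Round 6: pos0(id72) recv 72: ELECTED
Message ID 52 originates at pos 2; dropped at pos 4 in round 2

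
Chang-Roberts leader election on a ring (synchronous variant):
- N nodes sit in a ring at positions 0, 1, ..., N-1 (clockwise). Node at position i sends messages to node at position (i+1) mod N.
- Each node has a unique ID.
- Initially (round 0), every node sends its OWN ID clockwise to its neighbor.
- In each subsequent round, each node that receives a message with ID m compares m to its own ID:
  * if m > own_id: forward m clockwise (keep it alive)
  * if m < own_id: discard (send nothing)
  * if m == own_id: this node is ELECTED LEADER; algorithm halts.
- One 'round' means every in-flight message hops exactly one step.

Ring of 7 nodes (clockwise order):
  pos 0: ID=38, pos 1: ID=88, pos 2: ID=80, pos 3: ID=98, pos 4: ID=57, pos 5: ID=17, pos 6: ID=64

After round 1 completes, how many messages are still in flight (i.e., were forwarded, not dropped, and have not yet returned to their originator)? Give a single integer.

Answer: 4

Derivation:
Round 1: pos1(id88) recv 38: drop; pos2(id80) recv 88: fwd; pos3(id98) recv 80: drop; pos4(id57) recv 98: fwd; pos5(id17) recv 57: fwd; pos6(id64) recv 17: drop; pos0(id38) recv 64: fwd
After round 1: 4 messages still in flight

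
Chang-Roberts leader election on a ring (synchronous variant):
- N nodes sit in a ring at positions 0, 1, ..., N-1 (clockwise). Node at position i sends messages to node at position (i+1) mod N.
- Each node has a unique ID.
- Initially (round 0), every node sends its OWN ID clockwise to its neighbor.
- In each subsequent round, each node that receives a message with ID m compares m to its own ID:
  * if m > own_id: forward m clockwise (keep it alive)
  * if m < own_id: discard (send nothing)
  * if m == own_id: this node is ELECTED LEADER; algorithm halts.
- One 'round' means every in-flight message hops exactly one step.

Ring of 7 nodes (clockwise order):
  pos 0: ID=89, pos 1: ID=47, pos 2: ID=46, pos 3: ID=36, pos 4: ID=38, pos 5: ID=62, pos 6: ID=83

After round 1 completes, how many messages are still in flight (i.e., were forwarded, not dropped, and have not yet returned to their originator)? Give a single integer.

Round 1: pos1(id47) recv 89: fwd; pos2(id46) recv 47: fwd; pos3(id36) recv 46: fwd; pos4(id38) recv 36: drop; pos5(id62) recv 38: drop; pos6(id83) recv 62: drop; pos0(id89) recv 83: drop
After round 1: 3 messages still in flight

Answer: 3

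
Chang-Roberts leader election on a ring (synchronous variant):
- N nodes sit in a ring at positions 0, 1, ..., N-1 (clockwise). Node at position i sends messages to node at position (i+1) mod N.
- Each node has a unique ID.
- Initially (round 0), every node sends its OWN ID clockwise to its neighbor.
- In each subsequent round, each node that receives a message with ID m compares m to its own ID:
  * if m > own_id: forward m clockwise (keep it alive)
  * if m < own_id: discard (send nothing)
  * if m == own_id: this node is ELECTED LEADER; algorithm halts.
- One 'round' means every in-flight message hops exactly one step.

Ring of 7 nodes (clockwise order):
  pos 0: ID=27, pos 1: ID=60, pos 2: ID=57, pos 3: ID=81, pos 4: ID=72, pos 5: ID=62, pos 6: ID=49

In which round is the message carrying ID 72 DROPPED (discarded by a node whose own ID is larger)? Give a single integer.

Round 1: pos1(id60) recv 27: drop; pos2(id57) recv 60: fwd; pos3(id81) recv 57: drop; pos4(id72) recv 81: fwd; pos5(id62) recv 72: fwd; pos6(id49) recv 62: fwd; pos0(id27) recv 49: fwd
Round 2: pos3(id81) recv 60: drop; pos5(id62) recv 81: fwd; pos6(id49) recv 72: fwd; pos0(id27) recv 62: fwd; pos1(id60) recv 49: drop
Round 3: pos6(id49) recv 81: fwd; pos0(id27) recv 72: fwd; pos1(id60) recv 62: fwd
Round 4: pos0(id27) recv 81: fwd; pos1(id60) recv 72: fwd; pos2(id57) recv 62: fwd
Round 5: pos1(id60) recv 81: fwd; pos2(id57) recv 72: fwd; pos3(id81) recv 62: drop
Round 6: pos2(id57) recv 81: fwd; pos3(id81) recv 72: drop
Round 7: pos3(id81) recv 81: ELECTED
Message ID 72 originates at pos 4; dropped at pos 3 in round 6

Answer: 6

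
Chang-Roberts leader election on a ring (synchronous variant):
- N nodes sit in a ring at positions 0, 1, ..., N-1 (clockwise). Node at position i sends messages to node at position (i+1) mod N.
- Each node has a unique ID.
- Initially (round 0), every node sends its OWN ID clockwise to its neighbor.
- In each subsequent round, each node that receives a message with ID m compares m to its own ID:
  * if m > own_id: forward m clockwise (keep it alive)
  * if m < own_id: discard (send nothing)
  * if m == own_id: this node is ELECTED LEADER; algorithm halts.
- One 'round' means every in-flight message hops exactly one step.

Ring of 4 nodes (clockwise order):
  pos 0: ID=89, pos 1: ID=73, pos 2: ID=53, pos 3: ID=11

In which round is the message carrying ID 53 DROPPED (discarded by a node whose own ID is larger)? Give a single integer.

Answer: 2

Derivation:
Round 1: pos1(id73) recv 89: fwd; pos2(id53) recv 73: fwd; pos3(id11) recv 53: fwd; pos0(id89) recv 11: drop
Round 2: pos2(id53) recv 89: fwd; pos3(id11) recv 73: fwd; pos0(id89) recv 53: drop
Round 3: pos3(id11) recv 89: fwd; pos0(id89) recv 73: drop
Round 4: pos0(id89) recv 89: ELECTED
Message ID 53 originates at pos 2; dropped at pos 0 in round 2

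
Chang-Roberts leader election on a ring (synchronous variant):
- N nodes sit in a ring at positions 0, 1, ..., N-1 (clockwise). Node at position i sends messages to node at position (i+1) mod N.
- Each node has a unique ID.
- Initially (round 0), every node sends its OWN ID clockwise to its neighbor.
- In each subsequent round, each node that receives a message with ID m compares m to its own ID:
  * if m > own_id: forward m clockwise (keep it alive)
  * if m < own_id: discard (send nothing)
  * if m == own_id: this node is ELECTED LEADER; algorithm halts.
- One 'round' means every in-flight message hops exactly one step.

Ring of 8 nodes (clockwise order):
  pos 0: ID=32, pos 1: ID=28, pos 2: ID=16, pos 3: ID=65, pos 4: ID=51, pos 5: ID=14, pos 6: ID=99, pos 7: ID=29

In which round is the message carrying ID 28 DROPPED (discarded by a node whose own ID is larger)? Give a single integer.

Answer: 2

Derivation:
Round 1: pos1(id28) recv 32: fwd; pos2(id16) recv 28: fwd; pos3(id65) recv 16: drop; pos4(id51) recv 65: fwd; pos5(id14) recv 51: fwd; pos6(id99) recv 14: drop; pos7(id29) recv 99: fwd; pos0(id32) recv 29: drop
Round 2: pos2(id16) recv 32: fwd; pos3(id65) recv 28: drop; pos5(id14) recv 65: fwd; pos6(id99) recv 51: drop; pos0(id32) recv 99: fwd
Round 3: pos3(id65) recv 32: drop; pos6(id99) recv 65: drop; pos1(id28) recv 99: fwd
Round 4: pos2(id16) recv 99: fwd
Round 5: pos3(id65) recv 99: fwd
Round 6: pos4(id51) recv 99: fwd
Round 7: pos5(id14) recv 99: fwd
Round 8: pos6(id99) recv 99: ELECTED
Message ID 28 originates at pos 1; dropped at pos 3 in round 2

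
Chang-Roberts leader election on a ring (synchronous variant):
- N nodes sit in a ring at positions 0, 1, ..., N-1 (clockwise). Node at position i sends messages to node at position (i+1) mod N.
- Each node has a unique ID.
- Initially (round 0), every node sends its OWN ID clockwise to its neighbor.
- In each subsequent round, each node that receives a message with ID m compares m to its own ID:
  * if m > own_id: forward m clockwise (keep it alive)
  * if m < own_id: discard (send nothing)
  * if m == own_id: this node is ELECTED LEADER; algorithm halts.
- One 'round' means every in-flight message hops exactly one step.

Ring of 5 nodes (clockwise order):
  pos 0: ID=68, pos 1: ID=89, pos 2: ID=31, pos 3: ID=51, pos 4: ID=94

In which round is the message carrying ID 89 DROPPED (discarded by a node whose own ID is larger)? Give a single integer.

Round 1: pos1(id89) recv 68: drop; pos2(id31) recv 89: fwd; pos3(id51) recv 31: drop; pos4(id94) recv 51: drop; pos0(id68) recv 94: fwd
Round 2: pos3(id51) recv 89: fwd; pos1(id89) recv 94: fwd
Round 3: pos4(id94) recv 89: drop; pos2(id31) recv 94: fwd
Round 4: pos3(id51) recv 94: fwd
Round 5: pos4(id94) recv 94: ELECTED
Message ID 89 originates at pos 1; dropped at pos 4 in round 3

Answer: 3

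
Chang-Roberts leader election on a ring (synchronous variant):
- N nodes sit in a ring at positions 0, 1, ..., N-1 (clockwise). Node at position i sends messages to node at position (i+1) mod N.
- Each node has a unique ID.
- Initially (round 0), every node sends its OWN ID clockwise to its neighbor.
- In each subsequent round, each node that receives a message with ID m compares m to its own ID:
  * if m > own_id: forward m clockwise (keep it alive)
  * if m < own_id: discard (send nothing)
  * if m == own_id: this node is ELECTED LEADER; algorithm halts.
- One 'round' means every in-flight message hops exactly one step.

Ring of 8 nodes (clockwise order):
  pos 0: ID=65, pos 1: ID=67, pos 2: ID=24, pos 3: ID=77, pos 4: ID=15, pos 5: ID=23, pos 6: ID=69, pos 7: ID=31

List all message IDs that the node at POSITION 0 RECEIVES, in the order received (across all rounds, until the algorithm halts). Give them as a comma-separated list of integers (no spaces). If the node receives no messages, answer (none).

Answer: 31,69,77

Derivation:
Round 1: pos1(id67) recv 65: drop; pos2(id24) recv 67: fwd; pos3(id77) recv 24: drop; pos4(id15) recv 77: fwd; pos5(id23) recv 15: drop; pos6(id69) recv 23: drop; pos7(id31) recv 69: fwd; pos0(id65) recv 31: drop
Round 2: pos3(id77) recv 67: drop; pos5(id23) recv 77: fwd; pos0(id65) recv 69: fwd
Round 3: pos6(id69) recv 77: fwd; pos1(id67) recv 69: fwd
Round 4: pos7(id31) recv 77: fwd; pos2(id24) recv 69: fwd
Round 5: pos0(id65) recv 77: fwd; pos3(id77) recv 69: drop
Round 6: pos1(id67) recv 77: fwd
Round 7: pos2(id24) recv 77: fwd
Round 8: pos3(id77) recv 77: ELECTED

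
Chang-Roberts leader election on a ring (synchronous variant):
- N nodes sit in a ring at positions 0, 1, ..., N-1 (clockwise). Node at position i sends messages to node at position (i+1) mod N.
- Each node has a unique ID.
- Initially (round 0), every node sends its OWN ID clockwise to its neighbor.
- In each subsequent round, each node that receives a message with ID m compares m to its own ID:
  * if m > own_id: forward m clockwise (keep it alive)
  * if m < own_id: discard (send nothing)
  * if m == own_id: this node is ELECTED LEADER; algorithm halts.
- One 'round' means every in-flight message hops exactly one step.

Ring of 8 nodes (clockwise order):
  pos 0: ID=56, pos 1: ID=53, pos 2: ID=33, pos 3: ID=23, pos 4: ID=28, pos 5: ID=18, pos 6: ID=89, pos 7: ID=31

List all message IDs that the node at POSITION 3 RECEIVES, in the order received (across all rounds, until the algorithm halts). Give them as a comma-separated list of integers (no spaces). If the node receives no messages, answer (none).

Answer: 33,53,56,89

Derivation:
Round 1: pos1(id53) recv 56: fwd; pos2(id33) recv 53: fwd; pos3(id23) recv 33: fwd; pos4(id28) recv 23: drop; pos5(id18) recv 28: fwd; pos6(id89) recv 18: drop; pos7(id31) recv 89: fwd; pos0(id56) recv 31: drop
Round 2: pos2(id33) recv 56: fwd; pos3(id23) recv 53: fwd; pos4(id28) recv 33: fwd; pos6(id89) recv 28: drop; pos0(id56) recv 89: fwd
Round 3: pos3(id23) recv 56: fwd; pos4(id28) recv 53: fwd; pos5(id18) recv 33: fwd; pos1(id53) recv 89: fwd
Round 4: pos4(id28) recv 56: fwd; pos5(id18) recv 53: fwd; pos6(id89) recv 33: drop; pos2(id33) recv 89: fwd
Round 5: pos5(id18) recv 56: fwd; pos6(id89) recv 53: drop; pos3(id23) recv 89: fwd
Round 6: pos6(id89) recv 56: drop; pos4(id28) recv 89: fwd
Round 7: pos5(id18) recv 89: fwd
Round 8: pos6(id89) recv 89: ELECTED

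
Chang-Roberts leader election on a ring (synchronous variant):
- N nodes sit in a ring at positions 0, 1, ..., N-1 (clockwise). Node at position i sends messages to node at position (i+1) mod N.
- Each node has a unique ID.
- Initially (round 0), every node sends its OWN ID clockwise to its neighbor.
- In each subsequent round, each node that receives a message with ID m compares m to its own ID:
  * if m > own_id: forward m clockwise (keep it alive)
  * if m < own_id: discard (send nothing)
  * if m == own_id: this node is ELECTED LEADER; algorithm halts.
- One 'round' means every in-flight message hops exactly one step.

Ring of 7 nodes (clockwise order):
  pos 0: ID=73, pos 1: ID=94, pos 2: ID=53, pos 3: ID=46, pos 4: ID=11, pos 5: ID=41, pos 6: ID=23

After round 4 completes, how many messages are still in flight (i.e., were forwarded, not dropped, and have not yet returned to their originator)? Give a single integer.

Answer: 2

Derivation:
Round 1: pos1(id94) recv 73: drop; pos2(id53) recv 94: fwd; pos3(id46) recv 53: fwd; pos4(id11) recv 46: fwd; pos5(id41) recv 11: drop; pos6(id23) recv 41: fwd; pos0(id73) recv 23: drop
Round 2: pos3(id46) recv 94: fwd; pos4(id11) recv 53: fwd; pos5(id41) recv 46: fwd; pos0(id73) recv 41: drop
Round 3: pos4(id11) recv 94: fwd; pos5(id41) recv 53: fwd; pos6(id23) recv 46: fwd
Round 4: pos5(id41) recv 94: fwd; pos6(id23) recv 53: fwd; pos0(id73) recv 46: drop
After round 4: 2 messages still in flight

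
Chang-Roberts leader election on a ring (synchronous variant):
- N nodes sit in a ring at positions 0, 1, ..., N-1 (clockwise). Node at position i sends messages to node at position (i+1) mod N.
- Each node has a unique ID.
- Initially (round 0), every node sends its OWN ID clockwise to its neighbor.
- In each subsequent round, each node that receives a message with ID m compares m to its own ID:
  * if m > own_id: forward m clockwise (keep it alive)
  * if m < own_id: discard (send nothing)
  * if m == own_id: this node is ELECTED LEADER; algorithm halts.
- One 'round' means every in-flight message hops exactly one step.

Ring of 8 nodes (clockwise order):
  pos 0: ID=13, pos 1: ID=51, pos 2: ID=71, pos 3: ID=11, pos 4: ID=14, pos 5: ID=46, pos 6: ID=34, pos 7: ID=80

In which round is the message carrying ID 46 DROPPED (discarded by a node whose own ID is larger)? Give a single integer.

Answer: 2

Derivation:
Round 1: pos1(id51) recv 13: drop; pos2(id71) recv 51: drop; pos3(id11) recv 71: fwd; pos4(id14) recv 11: drop; pos5(id46) recv 14: drop; pos6(id34) recv 46: fwd; pos7(id80) recv 34: drop; pos0(id13) recv 80: fwd
Round 2: pos4(id14) recv 71: fwd; pos7(id80) recv 46: drop; pos1(id51) recv 80: fwd
Round 3: pos5(id46) recv 71: fwd; pos2(id71) recv 80: fwd
Round 4: pos6(id34) recv 71: fwd; pos3(id11) recv 80: fwd
Round 5: pos7(id80) recv 71: drop; pos4(id14) recv 80: fwd
Round 6: pos5(id46) recv 80: fwd
Round 7: pos6(id34) recv 80: fwd
Round 8: pos7(id80) recv 80: ELECTED
Message ID 46 originates at pos 5; dropped at pos 7 in round 2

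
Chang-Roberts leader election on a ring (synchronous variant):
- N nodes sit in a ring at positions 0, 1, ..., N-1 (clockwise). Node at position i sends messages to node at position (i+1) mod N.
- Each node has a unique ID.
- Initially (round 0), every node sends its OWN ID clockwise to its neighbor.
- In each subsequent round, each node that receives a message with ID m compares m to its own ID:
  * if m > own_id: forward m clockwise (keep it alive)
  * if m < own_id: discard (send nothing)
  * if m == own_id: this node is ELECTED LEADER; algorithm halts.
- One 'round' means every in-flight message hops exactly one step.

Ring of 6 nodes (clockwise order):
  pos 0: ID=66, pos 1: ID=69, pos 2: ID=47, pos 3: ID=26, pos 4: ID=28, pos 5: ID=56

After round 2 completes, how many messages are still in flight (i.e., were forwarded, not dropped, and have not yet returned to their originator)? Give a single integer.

Round 1: pos1(id69) recv 66: drop; pos2(id47) recv 69: fwd; pos3(id26) recv 47: fwd; pos4(id28) recv 26: drop; pos5(id56) recv 28: drop; pos0(id66) recv 56: drop
Round 2: pos3(id26) recv 69: fwd; pos4(id28) recv 47: fwd
After round 2: 2 messages still in flight

Answer: 2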